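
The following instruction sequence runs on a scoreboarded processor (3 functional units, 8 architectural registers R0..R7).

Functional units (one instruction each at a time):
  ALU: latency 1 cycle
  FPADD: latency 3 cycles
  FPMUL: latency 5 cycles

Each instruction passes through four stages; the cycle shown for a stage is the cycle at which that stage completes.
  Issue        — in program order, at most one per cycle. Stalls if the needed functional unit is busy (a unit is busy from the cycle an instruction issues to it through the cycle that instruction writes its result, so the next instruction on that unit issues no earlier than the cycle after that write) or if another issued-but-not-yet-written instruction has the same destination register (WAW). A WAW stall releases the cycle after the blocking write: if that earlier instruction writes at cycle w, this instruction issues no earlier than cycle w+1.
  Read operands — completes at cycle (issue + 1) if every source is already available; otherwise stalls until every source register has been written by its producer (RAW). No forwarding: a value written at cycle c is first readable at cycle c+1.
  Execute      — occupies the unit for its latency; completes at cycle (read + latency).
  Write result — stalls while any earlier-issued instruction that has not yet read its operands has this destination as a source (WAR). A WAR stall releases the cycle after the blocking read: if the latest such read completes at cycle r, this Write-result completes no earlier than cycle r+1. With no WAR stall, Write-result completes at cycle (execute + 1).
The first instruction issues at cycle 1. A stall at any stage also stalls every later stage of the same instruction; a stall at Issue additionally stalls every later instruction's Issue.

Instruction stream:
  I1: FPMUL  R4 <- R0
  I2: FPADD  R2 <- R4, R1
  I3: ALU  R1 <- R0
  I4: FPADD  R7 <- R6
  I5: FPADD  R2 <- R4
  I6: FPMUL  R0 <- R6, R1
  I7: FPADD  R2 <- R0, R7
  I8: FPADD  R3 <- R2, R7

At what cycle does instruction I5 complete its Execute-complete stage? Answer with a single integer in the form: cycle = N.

cycle = 24

I1 -> (1, 2, 7, 8)
I2 -> (2, 9, 12, 13)  // RAW R4: wait I1 write@8
I3 -> (3, 4, 5, 10)  // WAR R1: wait I2 read@9
I4 -> (14, 15, 18, 19)  // struct: FPADD busy until I2 writes@13
I5 -> (20, 21, 24, 25)  // struct: FPADD busy until I4 writes@19
I6 -> (21, 22, 27, 28)
I7 -> (26, 29, 32, 33)  // struct: FPADD busy until I5 writes@25, RAW R0: wait I6 write@28
I8 -> (34, 35, 38, 39)  // struct: FPADD busy until I7 writes@33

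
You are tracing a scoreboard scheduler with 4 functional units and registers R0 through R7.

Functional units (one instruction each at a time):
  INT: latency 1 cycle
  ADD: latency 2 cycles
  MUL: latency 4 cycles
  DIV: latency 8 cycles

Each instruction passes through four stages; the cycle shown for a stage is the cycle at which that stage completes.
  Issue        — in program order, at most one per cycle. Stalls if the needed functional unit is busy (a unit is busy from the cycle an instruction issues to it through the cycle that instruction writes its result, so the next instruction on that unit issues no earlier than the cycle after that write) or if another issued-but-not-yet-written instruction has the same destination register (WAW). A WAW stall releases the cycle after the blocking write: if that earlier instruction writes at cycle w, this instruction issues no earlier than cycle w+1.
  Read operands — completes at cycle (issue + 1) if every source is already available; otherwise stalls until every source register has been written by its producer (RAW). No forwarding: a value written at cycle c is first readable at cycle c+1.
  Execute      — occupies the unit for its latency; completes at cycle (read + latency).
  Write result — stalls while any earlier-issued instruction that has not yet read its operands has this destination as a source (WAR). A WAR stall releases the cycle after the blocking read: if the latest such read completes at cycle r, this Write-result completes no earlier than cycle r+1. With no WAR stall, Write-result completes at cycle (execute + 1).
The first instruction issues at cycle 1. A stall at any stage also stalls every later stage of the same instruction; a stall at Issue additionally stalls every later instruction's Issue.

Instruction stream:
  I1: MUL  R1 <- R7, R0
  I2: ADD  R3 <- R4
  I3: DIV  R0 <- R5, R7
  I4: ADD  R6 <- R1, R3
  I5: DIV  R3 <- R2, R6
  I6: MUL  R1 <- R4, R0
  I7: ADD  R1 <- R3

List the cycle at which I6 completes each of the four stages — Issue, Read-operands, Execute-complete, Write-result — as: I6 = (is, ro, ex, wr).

I6 = (15, 16, 20, 21)

I1 -> (1, 2, 6, 7)
I2 -> (2, 3, 5, 6)
I3 -> (3, 4, 12, 13)
I4 -> (7, 8, 10, 11)  // struct: ADD busy until I2 writes@6
I5 -> (14, 15, 23, 24)  // struct: DIV busy until I3 writes@13
I6 -> (15, 16, 20, 21)
I7 -> (22, 25, 27, 28)  // WAW R1: wait I6 write@21, RAW R3: wait I5 write@24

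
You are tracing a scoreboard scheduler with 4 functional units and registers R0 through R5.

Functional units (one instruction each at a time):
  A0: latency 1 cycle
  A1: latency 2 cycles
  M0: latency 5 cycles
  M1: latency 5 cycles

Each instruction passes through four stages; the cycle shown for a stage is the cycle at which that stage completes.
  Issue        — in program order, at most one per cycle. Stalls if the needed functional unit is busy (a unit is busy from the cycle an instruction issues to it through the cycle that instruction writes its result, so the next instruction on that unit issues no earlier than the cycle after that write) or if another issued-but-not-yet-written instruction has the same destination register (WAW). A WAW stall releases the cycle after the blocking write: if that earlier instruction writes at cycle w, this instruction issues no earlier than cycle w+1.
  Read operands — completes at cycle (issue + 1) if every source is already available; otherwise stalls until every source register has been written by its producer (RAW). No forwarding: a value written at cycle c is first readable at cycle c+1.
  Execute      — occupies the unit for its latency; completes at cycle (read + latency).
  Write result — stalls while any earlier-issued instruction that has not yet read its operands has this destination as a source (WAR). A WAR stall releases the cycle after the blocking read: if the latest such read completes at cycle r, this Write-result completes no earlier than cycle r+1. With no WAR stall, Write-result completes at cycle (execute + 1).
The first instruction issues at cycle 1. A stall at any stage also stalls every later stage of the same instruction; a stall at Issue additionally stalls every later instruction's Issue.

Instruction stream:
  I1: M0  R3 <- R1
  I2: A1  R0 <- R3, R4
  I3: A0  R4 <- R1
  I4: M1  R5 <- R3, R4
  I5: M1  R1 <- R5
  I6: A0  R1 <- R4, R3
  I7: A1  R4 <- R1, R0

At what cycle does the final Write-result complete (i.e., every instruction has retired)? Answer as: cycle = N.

I1: IS=1 RO=2 EX=7 WR=8
I2: IS=2 RO=9 EX=11 WR=12  [RAW R3: wait I1 write@8]
I3: IS=3 RO=4 EX=5 WR=10  [WAR R4: wait I2 read@9]
I4: IS=4 RO=11 EX=16 WR=17  [RAW R4: wait I3 write@10]
I5: IS=18 RO=19 EX=24 WR=25  [struct: M1 busy until I4 writes@17]
I6: IS=26 RO=27 EX=28 WR=29  [WAW R1: wait I5 write@25]
I7: IS=27 RO=30 EX=32 WR=33  [RAW R1: wait I6 write@29]

cycle = 33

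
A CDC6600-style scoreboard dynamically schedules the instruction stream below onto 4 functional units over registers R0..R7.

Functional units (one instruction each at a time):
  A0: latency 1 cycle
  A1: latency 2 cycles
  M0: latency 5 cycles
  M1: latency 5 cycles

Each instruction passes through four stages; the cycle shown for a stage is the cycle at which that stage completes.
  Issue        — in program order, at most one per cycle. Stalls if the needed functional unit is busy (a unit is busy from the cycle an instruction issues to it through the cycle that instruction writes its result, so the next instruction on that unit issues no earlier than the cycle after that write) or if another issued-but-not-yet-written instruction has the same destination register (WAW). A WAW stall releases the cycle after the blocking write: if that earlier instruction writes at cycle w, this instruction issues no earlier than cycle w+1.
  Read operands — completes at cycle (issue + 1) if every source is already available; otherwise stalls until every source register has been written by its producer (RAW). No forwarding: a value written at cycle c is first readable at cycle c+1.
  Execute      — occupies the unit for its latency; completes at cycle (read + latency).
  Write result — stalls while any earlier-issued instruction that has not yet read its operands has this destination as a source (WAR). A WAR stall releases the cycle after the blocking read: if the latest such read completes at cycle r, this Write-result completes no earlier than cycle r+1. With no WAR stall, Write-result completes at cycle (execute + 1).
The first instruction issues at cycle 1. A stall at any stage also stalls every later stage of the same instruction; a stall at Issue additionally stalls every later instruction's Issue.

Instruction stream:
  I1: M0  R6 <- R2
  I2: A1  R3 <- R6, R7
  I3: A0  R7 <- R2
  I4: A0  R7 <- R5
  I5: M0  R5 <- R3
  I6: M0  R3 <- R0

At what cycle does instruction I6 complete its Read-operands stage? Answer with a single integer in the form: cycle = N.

cycle 1: I1 issues→M0
cycle 2: I1 reads | I2 issues→A1
cycle 3: I3 issues→A0
cycle 4: I3 reads
cycle 5: I3 exec-done
cycle 7: I1 exec-done
cycle 8: I1 writes R6
cycle 9: I2 reads
cycle 10: I3 writes R7
cycle 11: I2 exec-done | I4 issues→A0
cycle 12: I2 writes R3 | I4 reads | I5 issues→M0
cycle 13: I4 exec-done | I5 reads
cycle 14: I4 writes R7
cycle 18: I5 exec-done
cycle 19: I5 writes R5
cycle 20: I6 issues→M0
cycle 21: I6 reads
cycle 26: I6 exec-done
cycle 27: I6 writes R3

cycle = 21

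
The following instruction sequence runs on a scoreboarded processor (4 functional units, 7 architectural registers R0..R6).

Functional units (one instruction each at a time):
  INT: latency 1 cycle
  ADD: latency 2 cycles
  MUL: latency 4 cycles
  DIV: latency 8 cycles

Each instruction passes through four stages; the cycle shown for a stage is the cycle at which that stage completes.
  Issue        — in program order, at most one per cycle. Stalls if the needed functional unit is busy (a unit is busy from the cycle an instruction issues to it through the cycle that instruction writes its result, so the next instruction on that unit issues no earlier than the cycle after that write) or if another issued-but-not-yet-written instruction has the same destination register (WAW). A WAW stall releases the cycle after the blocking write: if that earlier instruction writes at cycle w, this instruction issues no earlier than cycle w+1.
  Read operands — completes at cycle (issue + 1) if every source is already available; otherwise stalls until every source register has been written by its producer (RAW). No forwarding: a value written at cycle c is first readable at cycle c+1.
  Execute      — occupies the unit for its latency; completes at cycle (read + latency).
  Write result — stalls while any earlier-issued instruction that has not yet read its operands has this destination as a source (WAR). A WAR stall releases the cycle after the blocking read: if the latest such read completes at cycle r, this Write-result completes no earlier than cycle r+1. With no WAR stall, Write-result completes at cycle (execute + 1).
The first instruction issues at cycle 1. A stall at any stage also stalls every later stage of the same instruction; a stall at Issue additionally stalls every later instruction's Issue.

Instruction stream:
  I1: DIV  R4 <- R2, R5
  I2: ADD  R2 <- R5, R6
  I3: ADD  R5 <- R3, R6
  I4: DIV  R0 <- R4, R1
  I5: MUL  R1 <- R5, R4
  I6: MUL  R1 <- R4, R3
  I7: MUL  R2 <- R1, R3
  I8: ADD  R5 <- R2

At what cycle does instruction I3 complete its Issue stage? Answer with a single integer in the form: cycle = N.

[1] I1 dispatched to DIV
[2] I1 operands ready; I2 dispatched to ADD
[3] I2 operands ready
[5] I2 complete
[6] R2←I2
[7] I3 dispatched to ADD
[8] I3 operands ready
[10] I1 complete; I3 complete
[11] R4←I1; R5←I3
[12] I4 dispatched to DIV
[13] I4 operands ready; I5 dispatched to MUL
[14] I5 operands ready
[18] I5 complete
[19] R1←I5
[20] I6 dispatched to MUL
[21] I4 complete; I6 operands ready
[22] R0←I4
[25] I6 complete
[26] R1←I6
[27] I7 dispatched to MUL
[28] I7 operands ready; I8 dispatched to ADD
[32] I7 complete
[33] R2←I7
[34] I8 operands ready
[36] I8 complete
[37] R5←I8

cycle = 7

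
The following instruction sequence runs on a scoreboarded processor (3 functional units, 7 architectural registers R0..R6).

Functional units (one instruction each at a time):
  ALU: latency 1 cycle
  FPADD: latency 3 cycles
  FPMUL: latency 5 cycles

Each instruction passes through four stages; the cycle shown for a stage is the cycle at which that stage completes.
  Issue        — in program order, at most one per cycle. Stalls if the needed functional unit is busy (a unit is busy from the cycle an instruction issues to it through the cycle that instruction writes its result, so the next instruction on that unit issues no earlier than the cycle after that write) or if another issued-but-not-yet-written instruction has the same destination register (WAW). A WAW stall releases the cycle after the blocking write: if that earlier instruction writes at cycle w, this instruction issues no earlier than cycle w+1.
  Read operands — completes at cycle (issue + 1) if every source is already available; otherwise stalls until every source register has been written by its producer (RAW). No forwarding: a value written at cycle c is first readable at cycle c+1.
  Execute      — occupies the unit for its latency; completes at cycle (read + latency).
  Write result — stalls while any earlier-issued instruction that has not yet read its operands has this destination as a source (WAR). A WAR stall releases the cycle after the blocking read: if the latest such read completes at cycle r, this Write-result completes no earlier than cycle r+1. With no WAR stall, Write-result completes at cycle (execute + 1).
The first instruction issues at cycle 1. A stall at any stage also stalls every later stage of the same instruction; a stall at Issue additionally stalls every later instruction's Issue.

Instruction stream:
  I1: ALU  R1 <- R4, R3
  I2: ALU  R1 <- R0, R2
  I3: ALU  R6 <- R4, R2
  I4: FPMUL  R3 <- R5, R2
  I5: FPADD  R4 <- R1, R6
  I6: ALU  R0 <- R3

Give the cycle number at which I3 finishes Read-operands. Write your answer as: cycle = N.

cycle 1: I1→ALU
cycle 2: I1 RO
cycle 3: I1 EX
cycle 4: I1 WR R1
cycle 5: I2→ALU
cycle 6: I2 RO
cycle 7: I2 EX
cycle 8: I2 WR R1
cycle 9: I3→ALU
cycle 10: I3 RO; I4→FPMUL
cycle 11: I3 EX; I4 RO; I5→FPADD
cycle 12: I3 WR R6
cycle 13: I5 RO; I6→ALU
cycle 16: I4 EX; I5 EX
cycle 17: I4 WR R3; I5 WR R4
cycle 18: I6 RO
cycle 19: I6 EX
cycle 20: I6 WR R0

cycle = 10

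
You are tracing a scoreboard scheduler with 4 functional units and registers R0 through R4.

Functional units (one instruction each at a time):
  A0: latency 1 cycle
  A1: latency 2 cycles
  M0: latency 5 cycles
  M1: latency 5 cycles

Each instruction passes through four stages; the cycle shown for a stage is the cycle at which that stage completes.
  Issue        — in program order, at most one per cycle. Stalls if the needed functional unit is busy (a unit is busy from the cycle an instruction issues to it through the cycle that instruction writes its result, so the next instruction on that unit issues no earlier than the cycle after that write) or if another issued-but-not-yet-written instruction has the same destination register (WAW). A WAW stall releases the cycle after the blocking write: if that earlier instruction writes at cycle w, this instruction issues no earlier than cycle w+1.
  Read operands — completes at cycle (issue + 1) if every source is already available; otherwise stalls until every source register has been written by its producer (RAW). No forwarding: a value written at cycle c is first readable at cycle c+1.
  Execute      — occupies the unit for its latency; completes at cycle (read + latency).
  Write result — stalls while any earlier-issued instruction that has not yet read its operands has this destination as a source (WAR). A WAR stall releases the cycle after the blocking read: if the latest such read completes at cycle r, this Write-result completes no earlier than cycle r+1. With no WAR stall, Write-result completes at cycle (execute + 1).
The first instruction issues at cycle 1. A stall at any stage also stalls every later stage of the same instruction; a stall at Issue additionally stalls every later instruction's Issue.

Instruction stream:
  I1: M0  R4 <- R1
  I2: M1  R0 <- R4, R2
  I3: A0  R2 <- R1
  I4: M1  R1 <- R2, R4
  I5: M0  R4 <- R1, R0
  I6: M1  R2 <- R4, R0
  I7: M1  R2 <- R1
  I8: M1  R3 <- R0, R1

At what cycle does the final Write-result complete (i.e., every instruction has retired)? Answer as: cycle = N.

  I1 | 1 | 2 | 7 | 8
  I2 | 2 | 9 | 14 | 15   RAW R4: wait I1 write@8
  I3 | 3 | 4 | 5 | 10   WAR R2: wait I2 read@9
  I4 | 16 | 17 | 22 | 23   struct: M1 busy until I2 writes@15
  I5 | 17 | 24 | 29 | 30   RAW R1: wait I4 write@23
  I6 | 24 | 31 | 36 | 37   struct: M1 busy until I4 writes@23 · RAW R4: wait I5 write@30
  I7 | 38 | 39 | 44 | 45   struct: M1 busy until I6 writes@37
  I8 | 46 | 47 | 52 | 53   struct: M1 busy until I7 writes@45

cycle = 53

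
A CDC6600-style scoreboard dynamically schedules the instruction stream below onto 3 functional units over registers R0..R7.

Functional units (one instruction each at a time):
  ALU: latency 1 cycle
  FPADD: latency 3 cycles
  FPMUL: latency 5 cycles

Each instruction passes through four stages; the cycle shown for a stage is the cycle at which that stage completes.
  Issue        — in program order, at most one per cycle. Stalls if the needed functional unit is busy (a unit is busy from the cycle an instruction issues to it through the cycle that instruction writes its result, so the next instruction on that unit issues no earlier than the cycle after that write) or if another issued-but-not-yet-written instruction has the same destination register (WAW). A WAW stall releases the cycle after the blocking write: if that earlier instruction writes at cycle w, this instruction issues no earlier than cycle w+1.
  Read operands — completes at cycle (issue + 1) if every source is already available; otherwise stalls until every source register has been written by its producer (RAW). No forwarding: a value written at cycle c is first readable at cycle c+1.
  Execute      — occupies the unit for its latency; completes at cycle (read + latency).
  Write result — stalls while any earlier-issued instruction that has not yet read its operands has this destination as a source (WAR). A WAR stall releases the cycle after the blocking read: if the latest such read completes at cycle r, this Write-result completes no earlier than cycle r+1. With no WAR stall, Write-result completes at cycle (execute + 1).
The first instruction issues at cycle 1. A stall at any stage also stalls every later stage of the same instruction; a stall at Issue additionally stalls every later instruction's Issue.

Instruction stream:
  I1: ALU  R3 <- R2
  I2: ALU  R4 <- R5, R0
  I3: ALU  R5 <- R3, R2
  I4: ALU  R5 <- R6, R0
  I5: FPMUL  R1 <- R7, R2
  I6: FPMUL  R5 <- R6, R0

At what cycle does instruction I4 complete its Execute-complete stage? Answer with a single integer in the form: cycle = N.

cycle 1: I1 dispatched to ALU
cycle 2: I1 operands ready
cycle 3: I1 complete
cycle 4: R3←I1
cycle 5: I2 dispatched to ALU
cycle 6: I2 operands ready
cycle 7: I2 complete
cycle 8: R4←I2
cycle 9: I3 dispatched to ALU
cycle 10: I3 operands ready
cycle 11: I3 complete
cycle 12: R5←I3
cycle 13: I4 dispatched to ALU
cycle 14: I4 operands ready | I5 dispatched to FPMUL
cycle 15: I4 complete | I5 operands ready
cycle 16: R5←I4
cycle 20: I5 complete
cycle 21: R1←I5
cycle 22: I6 dispatched to FPMUL
cycle 23: I6 operands ready
cycle 28: I6 complete
cycle 29: R5←I6

cycle = 15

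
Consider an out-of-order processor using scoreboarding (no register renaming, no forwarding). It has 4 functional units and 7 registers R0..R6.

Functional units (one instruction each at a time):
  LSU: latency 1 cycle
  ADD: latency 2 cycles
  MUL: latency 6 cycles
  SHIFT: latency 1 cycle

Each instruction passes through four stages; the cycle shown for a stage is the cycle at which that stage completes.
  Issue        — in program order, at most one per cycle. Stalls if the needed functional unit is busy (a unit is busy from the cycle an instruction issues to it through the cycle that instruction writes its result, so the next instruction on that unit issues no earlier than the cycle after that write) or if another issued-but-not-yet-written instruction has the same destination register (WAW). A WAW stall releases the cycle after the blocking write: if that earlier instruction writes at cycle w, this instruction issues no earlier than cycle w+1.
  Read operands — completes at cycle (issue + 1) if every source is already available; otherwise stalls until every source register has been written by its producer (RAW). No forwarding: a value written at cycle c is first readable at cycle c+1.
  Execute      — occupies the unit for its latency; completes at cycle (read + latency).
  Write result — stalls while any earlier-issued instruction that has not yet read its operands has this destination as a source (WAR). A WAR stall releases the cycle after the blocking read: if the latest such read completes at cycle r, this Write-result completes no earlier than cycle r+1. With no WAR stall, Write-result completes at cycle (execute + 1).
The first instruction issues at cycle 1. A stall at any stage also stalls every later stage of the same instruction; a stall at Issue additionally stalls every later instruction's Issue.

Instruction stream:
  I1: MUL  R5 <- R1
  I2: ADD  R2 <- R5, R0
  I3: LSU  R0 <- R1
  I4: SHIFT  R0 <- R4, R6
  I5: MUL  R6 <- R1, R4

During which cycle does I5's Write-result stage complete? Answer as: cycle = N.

t=1  I1 dispatched to MUL
t=2  I1 operands ready, I2 dispatched to ADD
t=3  I3 dispatched to LSU
t=4  I3 operands ready
t=5  I3 complete
t=8  I1 complete
t=9  R5←I1
t=10  I2 operands ready
t=11  R0←I3
t=12  I2 complete, I4 dispatched to SHIFT
t=13  R2←I2, I4 operands ready, I5 dispatched to MUL
t=14  I4 complete, I5 operands ready
t=15  R0←I4
t=20  I5 complete
t=21  R6←I5

cycle = 21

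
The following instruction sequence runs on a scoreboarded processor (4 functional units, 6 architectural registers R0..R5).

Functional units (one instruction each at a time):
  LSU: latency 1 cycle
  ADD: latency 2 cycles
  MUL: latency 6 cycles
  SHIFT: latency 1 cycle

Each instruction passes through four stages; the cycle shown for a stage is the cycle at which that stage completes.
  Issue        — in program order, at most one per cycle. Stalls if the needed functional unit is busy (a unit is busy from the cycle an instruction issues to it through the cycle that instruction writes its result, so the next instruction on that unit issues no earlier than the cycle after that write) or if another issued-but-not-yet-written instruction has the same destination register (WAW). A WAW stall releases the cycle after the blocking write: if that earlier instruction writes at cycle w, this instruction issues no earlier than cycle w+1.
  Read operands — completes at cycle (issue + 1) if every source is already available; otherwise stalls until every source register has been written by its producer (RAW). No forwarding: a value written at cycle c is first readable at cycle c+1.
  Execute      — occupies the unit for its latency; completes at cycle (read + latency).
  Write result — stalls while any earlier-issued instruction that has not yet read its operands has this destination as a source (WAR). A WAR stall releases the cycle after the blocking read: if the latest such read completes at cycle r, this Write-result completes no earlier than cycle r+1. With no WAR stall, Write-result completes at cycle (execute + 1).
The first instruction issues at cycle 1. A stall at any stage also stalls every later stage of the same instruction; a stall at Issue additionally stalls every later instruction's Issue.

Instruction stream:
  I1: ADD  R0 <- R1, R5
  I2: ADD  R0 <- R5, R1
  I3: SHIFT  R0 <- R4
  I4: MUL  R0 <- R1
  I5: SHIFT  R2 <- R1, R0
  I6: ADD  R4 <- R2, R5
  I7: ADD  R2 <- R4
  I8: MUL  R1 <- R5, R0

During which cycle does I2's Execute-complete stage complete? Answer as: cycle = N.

c1: I1 issues→ADD
c2: I1 reads
c4: I1 exec-done
c5: I1 writes R0
c6: I2 issues→ADD
c7: I2 reads
c9: I2 exec-done
c10: I2 writes R0
c11: I3 issues→SHIFT
c12: I3 reads
c13: I3 exec-done
c14: I3 writes R0
c15: I4 issues→MUL
c16: I4 reads, I5 issues→SHIFT
c17: I6 issues→ADD
c22: I4 exec-done
c23: I4 writes R0
c24: I5 reads
c25: I5 exec-done
c26: I5 writes R2
c27: I6 reads
c29: I6 exec-done
c30: I6 writes R4
c31: I7 issues→ADD
c32: I7 reads, I8 issues→MUL
c33: I8 reads
c34: I7 exec-done
c35: I7 writes R2
c39: I8 exec-done
c40: I8 writes R1

cycle = 9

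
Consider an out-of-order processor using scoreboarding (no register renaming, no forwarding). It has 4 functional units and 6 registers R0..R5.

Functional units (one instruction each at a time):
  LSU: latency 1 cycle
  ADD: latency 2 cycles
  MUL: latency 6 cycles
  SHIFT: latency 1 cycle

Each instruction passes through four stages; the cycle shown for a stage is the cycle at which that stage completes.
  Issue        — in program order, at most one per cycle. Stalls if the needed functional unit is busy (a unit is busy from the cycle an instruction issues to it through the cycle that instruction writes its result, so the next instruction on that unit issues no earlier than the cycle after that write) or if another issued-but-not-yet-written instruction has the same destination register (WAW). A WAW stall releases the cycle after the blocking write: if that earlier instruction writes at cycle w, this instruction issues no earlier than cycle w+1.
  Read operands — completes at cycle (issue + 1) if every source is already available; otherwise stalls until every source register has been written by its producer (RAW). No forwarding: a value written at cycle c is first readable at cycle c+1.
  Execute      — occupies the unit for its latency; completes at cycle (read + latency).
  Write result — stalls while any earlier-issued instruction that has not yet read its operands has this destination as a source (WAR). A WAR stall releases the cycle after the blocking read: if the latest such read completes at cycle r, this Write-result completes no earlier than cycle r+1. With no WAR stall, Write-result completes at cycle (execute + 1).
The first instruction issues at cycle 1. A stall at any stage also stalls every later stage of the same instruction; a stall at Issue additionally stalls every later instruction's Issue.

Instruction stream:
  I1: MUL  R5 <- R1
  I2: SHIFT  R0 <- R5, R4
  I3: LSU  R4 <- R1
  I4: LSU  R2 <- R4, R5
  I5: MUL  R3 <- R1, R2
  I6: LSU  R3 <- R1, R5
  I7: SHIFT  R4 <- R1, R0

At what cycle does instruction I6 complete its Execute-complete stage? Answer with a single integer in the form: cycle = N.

cycle = 26

t=1  I1 issues→MUL
t=2  I1 reads, I2 issues→SHIFT
t=3  I3 issues→LSU
t=4  I3 reads
t=5  I3 exec-done
t=8  I1 exec-done
t=9  I1 writes R5
t=10  I2 reads
t=11  I2 exec-done, I3 writes R4
t=12  I2 writes R0, I4 issues→LSU
t=13  I4 reads, I5 issues→MUL
t=14  I4 exec-done
t=15  I4 writes R2
t=16  I5 reads
t=22  I5 exec-done
t=23  I5 writes R3
t=24  I6 issues→LSU
t=25  I6 reads, I7 issues→SHIFT
t=26  I6 exec-done, I7 reads
t=27  I6 writes R3, I7 exec-done
t=28  I7 writes R4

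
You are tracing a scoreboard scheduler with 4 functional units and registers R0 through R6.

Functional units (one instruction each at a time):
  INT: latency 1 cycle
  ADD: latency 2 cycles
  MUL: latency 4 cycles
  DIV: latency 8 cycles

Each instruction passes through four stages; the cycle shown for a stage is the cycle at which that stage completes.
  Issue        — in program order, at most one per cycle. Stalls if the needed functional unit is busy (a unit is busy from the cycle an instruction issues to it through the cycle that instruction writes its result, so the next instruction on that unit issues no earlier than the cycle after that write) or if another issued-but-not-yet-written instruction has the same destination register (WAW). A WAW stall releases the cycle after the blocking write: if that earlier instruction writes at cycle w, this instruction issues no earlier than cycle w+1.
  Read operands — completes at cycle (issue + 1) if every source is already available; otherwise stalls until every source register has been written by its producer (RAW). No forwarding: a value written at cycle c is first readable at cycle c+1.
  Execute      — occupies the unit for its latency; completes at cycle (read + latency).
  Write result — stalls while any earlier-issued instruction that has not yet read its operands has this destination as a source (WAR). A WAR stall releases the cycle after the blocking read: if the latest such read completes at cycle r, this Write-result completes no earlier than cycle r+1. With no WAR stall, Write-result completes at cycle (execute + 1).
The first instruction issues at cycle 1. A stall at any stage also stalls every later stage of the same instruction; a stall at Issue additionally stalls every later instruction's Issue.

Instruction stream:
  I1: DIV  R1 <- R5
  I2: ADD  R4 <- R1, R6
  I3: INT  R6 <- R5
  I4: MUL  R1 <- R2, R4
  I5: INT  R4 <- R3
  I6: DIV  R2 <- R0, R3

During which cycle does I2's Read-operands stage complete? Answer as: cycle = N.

[1] I1 dispatched to DIV
[2] I1 operands ready · I2 dispatched to ADD
[3] I3 dispatched to INT
[4] I3 operands ready
[5] I3 complete
[10] I1 complete
[11] R1←I1
[12] I2 operands ready · I4 dispatched to MUL
[13] R6←I3
[14] I2 complete
[15] R4←I2
[16] I4 operands ready · I5 dispatched to INT
[17] I5 operands ready · I6 dispatched to DIV
[18] I5 complete · I6 operands ready
[19] R4←I5
[20] I4 complete
[21] R1←I4
[26] I6 complete
[27] R2←I6

cycle = 12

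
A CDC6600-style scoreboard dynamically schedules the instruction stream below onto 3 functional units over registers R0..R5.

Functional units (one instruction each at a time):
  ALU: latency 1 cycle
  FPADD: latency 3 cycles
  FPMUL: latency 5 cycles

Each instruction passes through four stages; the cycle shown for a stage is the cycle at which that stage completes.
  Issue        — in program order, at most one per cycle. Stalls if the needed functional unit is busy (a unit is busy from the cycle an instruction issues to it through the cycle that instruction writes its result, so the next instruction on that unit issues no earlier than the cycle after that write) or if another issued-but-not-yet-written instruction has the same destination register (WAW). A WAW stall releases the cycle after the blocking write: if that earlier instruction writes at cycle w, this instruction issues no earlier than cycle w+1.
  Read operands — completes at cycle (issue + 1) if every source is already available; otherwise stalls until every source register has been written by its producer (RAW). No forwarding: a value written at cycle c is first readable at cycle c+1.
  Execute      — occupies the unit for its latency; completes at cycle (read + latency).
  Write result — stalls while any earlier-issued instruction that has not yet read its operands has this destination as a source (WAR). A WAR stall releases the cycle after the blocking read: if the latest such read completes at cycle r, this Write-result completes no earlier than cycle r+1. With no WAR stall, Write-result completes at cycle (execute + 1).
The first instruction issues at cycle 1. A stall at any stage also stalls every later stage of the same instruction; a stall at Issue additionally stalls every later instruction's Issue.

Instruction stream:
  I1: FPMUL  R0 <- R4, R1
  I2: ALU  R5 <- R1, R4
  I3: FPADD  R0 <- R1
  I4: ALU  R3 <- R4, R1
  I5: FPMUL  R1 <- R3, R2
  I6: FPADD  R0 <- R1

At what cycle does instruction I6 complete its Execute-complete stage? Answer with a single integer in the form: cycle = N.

cycle = 24

I1 -> (1, 2, 7, 8)
I2 -> (2, 3, 4, 5)
I3 -> (9, 10, 13, 14)  // WAW R0: wait I1 write@8
I4 -> (10, 11, 12, 13)
I5 -> (11, 14, 19, 20)  // RAW R3: wait I4 write@13
I6 -> (15, 21, 24, 25)  // struct: FPADD busy until I3 writes@14, RAW R1: wait I5 write@20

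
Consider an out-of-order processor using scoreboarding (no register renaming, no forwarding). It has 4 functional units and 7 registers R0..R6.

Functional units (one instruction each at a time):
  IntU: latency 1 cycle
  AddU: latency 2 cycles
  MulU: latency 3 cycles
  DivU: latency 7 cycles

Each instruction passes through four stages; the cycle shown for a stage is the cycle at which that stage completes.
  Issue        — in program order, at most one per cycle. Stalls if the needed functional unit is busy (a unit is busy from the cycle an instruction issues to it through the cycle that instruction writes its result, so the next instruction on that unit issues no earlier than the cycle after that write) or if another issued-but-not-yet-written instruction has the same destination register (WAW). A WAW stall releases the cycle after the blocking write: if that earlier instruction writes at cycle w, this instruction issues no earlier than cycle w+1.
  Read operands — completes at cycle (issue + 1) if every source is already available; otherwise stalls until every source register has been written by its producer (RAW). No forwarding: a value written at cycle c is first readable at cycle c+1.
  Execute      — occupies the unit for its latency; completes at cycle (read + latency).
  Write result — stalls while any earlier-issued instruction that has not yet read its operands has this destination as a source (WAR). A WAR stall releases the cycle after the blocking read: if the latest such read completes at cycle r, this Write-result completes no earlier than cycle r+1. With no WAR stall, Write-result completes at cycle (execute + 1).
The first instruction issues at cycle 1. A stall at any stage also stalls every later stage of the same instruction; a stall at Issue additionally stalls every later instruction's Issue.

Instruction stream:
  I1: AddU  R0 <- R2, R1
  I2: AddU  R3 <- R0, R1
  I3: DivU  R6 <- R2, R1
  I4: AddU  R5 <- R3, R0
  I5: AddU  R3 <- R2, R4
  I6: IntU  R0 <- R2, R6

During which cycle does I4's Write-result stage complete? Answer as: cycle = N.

  I1 | 1 | 2 | 4 | 5
  I2 | 6 | 7 | 9 | 10   struct: AddU busy until I1 writes@5
  I3 | 7 | 8 | 15 | 16
  I4 | 11 | 12 | 14 | 15   struct: AddU busy until I2 writes@10
  I5 | 16 | 17 | 19 | 20   struct: AddU busy until I4 writes@15
  I6 | 17 | 18 | 19 | 20

cycle = 15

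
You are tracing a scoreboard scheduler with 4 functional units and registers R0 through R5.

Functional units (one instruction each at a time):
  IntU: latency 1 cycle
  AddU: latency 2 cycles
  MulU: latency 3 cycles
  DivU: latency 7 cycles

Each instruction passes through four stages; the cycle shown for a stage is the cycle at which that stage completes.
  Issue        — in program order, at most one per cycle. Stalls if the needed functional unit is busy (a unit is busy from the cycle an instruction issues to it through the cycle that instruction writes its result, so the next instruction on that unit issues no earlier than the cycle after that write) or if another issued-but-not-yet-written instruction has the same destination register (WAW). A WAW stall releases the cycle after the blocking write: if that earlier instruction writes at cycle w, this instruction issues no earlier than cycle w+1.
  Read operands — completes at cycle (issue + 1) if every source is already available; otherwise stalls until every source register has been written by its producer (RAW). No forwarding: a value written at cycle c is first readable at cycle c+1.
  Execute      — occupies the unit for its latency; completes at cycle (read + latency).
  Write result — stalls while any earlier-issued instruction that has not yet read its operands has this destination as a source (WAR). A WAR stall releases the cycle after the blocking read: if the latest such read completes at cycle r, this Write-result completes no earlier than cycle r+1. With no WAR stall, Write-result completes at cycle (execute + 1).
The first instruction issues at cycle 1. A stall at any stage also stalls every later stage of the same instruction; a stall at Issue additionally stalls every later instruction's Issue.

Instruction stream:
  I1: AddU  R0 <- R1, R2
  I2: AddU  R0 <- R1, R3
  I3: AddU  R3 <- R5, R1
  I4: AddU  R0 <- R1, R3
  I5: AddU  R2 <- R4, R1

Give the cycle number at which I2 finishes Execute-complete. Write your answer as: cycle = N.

cycle = 9

I1: IS=1 RO=2 EX=4 WR=5
I2: IS=6 RO=7 EX=9 WR=10  [struct: AddU busy until I1 writes@5]
I3: IS=11 RO=12 EX=14 WR=15  [struct: AddU busy until I2 writes@10]
I4: IS=16 RO=17 EX=19 WR=20  [struct: AddU busy until I3 writes@15]
I5: IS=21 RO=22 EX=24 WR=25  [struct: AddU busy until I4 writes@20]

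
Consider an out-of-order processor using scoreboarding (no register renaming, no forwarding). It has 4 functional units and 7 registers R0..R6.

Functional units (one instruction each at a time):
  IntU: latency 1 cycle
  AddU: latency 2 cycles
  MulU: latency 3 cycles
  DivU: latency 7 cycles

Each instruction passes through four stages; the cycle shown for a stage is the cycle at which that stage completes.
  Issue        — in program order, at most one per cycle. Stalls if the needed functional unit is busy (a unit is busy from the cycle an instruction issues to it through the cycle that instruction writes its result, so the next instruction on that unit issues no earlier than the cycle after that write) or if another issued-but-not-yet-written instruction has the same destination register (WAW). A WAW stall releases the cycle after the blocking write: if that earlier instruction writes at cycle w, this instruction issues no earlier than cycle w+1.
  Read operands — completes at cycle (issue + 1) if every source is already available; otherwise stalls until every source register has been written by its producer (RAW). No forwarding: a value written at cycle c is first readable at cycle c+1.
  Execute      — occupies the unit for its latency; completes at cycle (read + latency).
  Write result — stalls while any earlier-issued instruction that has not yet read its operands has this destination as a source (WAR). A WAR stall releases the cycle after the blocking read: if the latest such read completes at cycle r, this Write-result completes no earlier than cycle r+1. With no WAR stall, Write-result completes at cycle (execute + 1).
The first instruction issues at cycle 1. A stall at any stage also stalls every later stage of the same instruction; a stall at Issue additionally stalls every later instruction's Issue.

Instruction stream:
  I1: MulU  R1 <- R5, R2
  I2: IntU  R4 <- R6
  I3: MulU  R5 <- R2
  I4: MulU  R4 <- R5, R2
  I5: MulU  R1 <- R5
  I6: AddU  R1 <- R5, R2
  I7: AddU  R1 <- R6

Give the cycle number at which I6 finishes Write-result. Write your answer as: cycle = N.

cycle = 29

1) issue 1, read 2, done 5, write 6
2) issue 2, read 3, done 4, write 5
3) issue 7, read 8, done 11, write 12  <struct: MulU busy until I1 writes@6>
4) issue 13, read 14, done 17, write 18  <struct: MulU busy until I3 writes@12>
5) issue 19, read 20, done 23, write 24  <struct: MulU busy until I4 writes@18>
6) issue 25, read 26, done 28, write 29  <WAW R1: wait I5 write@24>
7) issue 30, read 31, done 33, write 34  <struct: AddU busy until I6 writes@29>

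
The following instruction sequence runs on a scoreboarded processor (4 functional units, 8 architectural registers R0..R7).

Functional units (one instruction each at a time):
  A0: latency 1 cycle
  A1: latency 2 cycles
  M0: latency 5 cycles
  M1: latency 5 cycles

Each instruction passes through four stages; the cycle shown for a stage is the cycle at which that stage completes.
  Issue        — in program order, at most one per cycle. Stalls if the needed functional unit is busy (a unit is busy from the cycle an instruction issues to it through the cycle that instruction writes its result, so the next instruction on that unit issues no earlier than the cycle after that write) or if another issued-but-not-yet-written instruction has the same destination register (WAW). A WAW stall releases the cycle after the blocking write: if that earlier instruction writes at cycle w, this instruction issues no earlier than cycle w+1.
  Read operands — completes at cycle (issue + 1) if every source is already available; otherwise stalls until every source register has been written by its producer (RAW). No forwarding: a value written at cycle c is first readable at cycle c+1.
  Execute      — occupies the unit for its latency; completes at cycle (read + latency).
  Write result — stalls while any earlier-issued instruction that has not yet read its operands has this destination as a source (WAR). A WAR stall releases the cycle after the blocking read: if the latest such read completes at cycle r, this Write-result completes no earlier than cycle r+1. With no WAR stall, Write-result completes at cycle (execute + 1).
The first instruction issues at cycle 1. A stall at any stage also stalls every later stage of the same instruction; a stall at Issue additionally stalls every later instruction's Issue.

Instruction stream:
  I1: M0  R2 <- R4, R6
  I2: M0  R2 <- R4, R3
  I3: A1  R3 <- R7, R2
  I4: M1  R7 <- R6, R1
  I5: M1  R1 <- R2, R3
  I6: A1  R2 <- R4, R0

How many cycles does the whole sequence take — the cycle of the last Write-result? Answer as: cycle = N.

I1: IS=1 RO=2 EX=7 WR=8
I2: IS=9 RO=10 EX=15 WR=16  [struct: M0 busy until I1 writes@8]
I3: IS=10 RO=17 EX=19 WR=20  [RAW R2: wait I2 write@16]
I4: IS=11 RO=12 EX=17 WR=18
I5: IS=19 RO=21 EX=26 WR=27  [struct: M1 busy until I4 writes@18; RAW R3: wait I3 write@20]
I6: IS=21 RO=22 EX=24 WR=25  [struct: A1 busy until I3 writes@20]

cycle = 27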